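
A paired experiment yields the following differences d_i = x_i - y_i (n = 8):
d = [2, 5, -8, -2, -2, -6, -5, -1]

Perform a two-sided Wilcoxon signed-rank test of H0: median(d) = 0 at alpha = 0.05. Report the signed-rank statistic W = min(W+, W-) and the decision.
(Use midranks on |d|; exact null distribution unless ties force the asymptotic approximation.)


Step 1: Drop any zero differences (none here) and take |d_i|.
|d| = [2, 5, 8, 2, 2, 6, 5, 1]
Step 2: Midrank |d_i| (ties get averaged ranks).
ranks: |2|->3, |5|->5.5, |8|->8, |2|->3, |2|->3, |6|->7, |5|->5.5, |1|->1
Step 3: Attach original signs; sum ranks with positive sign and with negative sign.
W+ = 3 + 5.5 = 8.5
W- = 8 + 3 + 3 + 7 + 5.5 + 1 = 27.5
(Check: W+ + W- = 36 should equal n(n+1)/2 = 36.)
Step 4: Test statistic W = min(W+, W-) = 8.5.
Step 5: Ties in |d|, so use the tie-corrected normal approximation.
        E[W] = n(n+1)/4 = 8*9/4 = 18.
        Tie groups: |d|=2 (t=3), |d|=5 (t=2); sum(t^3 - t) = 30.
        Var[W] = n(n+1)(2n+1)/24 - sum(t^3-t)/48 = 1224/24 - 30/48 = 50.375.
        z = (W - E[W]) / sqrt(Var[W]) = (8.5 - 18) / 7.0975 = -1.3385.
        Two-sided p = 2*Phi(z) = 0.180736.
Step 6: alpha = 0.05. fail to reject H0.

W+ = 8.5, W- = 27.5, W = min = 8.5, p = 0.180736, fail to reject H0.


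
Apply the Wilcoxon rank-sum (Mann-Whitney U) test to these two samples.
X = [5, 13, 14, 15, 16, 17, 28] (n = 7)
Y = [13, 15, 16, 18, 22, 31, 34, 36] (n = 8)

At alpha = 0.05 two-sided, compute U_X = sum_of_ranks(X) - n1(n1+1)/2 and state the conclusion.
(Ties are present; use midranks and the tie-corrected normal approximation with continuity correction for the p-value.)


Step 1: Combine and sort all 15 observations; assign midranks.
sorted (value, group): (5,X), (13,X), (13,Y), (14,X), (15,X), (15,Y), (16,X), (16,Y), (17,X), (18,Y), (22,Y), (28,X), (31,Y), (34,Y), (36,Y)
ranks: 5->1, 13->2.5, 13->2.5, 14->4, 15->5.5, 15->5.5, 16->7.5, 16->7.5, 17->9, 18->10, 22->11, 28->12, 31->13, 34->14, 36->15
Step 2: Rank sum for X: R1 = 1 + 2.5 + 4 + 5.5 + 7.5 + 9 + 12 = 41.5.
Step 3: U_X = R1 - n1(n1+1)/2 = 41.5 - 7*8/2 = 41.5 - 28 = 13.5.
       U_Y = n1*n2 - U_X = 56 - 13.5 = 42.5.
Step 4: Ties are present, so use the tie-corrected normal approximation (with continuity correction) for the p-value.
Step 5: p-value = 0.104260; compare to alpha = 0.05. fail to reject H0.

U_X = 13.5, p = 0.104260, fail to reject H0 at alpha = 0.05.


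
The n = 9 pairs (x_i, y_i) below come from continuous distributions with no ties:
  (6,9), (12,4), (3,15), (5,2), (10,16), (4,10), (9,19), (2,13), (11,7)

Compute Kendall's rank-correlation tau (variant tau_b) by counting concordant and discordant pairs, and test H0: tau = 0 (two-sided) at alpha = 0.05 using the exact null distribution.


Step 1: Enumerate the 36 unordered pairs (i,j) with i<j and classify each by sign(x_j-x_i) * sign(y_j-y_i).
  (1,2):dx=+6,dy=-5->D; (1,3):dx=-3,dy=+6->D; (1,4):dx=-1,dy=-7->C; (1,5):dx=+4,dy=+7->C
  (1,6):dx=-2,dy=+1->D; (1,7):dx=+3,dy=+10->C; (1,8):dx=-4,dy=+4->D; (1,9):dx=+5,dy=-2->D
  (2,3):dx=-9,dy=+11->D; (2,4):dx=-7,dy=-2->C; (2,5):dx=-2,dy=+12->D; (2,6):dx=-8,dy=+6->D
  (2,7):dx=-3,dy=+15->D; (2,8):dx=-10,dy=+9->D; (2,9):dx=-1,dy=+3->D; (3,4):dx=+2,dy=-13->D
  (3,5):dx=+7,dy=+1->C; (3,6):dx=+1,dy=-5->D; (3,7):dx=+6,dy=+4->C; (3,8):dx=-1,dy=-2->C
  (3,9):dx=+8,dy=-8->D; (4,5):dx=+5,dy=+14->C; (4,6):dx=-1,dy=+8->D; (4,7):dx=+4,dy=+17->C
  (4,8):dx=-3,dy=+11->D; (4,9):dx=+6,dy=+5->C; (5,6):dx=-6,dy=-6->C; (5,7):dx=-1,dy=+3->D
  (5,8):dx=-8,dy=-3->C; (5,9):dx=+1,dy=-9->D; (6,7):dx=+5,dy=+9->C; (6,8):dx=-2,dy=+3->D
  (6,9):dx=+7,dy=-3->D; (7,8):dx=-7,dy=-6->C; (7,9):dx=+2,dy=-12->D; (8,9):dx=+9,dy=-6->D
Step 2: C = 14, D = 22, total pairs = 36.
Step 3: tau = (C - D)/(n(n-1)/2) = (14 - 22)/36 = -0.222222.
Step 4: Exact two-sided p-value (enumerate n! = 362880 permutations of y under H0): p = 0.476709.
Step 5: alpha = 0.05. fail to reject H0.

tau_b = -0.2222 (C=14, D=22), p = 0.476709, fail to reject H0.


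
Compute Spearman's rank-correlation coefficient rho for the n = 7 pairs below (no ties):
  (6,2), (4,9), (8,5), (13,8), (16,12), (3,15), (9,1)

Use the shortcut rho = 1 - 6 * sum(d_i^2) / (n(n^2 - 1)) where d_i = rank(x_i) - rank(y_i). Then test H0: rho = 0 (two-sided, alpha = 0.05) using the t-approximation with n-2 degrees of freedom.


Step 1: Rank x and y separately (midranks; no ties here).
rank(x): 6->3, 4->2, 8->4, 13->6, 16->7, 3->1, 9->5
rank(y): 2->2, 9->5, 5->3, 8->4, 12->6, 15->7, 1->1
Step 2: d_i = R_x(i) - R_y(i); compute d_i^2.
  (3-2)^2=1, (2-5)^2=9, (4-3)^2=1, (6-4)^2=4, (7-6)^2=1, (1-7)^2=36, (5-1)^2=16
sum(d^2) = 68.
Step 3: rho = 1 - 6*68 / (7*(7^2 - 1)) = 1 - 408/336 = -0.214286.
Step 4: Under H0, t = rho * sqrt((n-2)/(1-rho^2)) = -0.4906 ~ t(5).
Step 5: Two-sided p-value from the t-distribution with 5 df = 0.644512.
Step 6: alpha = 0.05. fail to reject H0.

rho = -0.2143, p = 0.644512, fail to reject H0 at alpha = 0.05.


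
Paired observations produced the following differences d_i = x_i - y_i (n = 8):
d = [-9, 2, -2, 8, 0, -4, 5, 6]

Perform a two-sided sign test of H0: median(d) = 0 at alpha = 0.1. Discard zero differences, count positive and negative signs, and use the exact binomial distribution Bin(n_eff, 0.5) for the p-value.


Step 1: Discard zero differences. Original n = 8; n_eff = number of nonzero differences = 7.
Nonzero differences (with sign): -9, +2, -2, +8, -4, +5, +6
Step 2: Count signs: positive = 4, negative = 3.
Step 3: Under H0: P(positive) = 0.5, so the number of positives S ~ Bin(7, 0.5).
Step 4: Two-sided exact p-value = sum of Bin(7,0.5) probabilities at or below the observed probability = 1.000000.
Step 5: alpha = 0.1. fail to reject H0.

n_eff = 7, pos = 4, neg = 3, p = 1.000000, fail to reject H0.


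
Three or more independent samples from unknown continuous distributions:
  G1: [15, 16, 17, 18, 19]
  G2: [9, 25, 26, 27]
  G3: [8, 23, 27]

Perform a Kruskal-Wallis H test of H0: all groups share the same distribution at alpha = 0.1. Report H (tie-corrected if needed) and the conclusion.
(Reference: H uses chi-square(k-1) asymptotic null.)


Step 1: Combine all N = 12 observations and assign midranks.
sorted (value, group, rank): (8,G3,1), (9,G2,2), (15,G1,3), (16,G1,4), (17,G1,5), (18,G1,6), (19,G1,7), (23,G3,8), (25,G2,9), (26,G2,10), (27,G2,11.5), (27,G3,11.5)
Step 2: Sum ranks within each group.
R_1 = 25 (n_1 = 5)
R_2 = 32.5 (n_2 = 4)
R_3 = 20.5 (n_3 = 3)
Step 3: H = 12/(N(N+1)) * sum(R_i^2/n_i) - 3(N+1)
     = 12/(12*13) * (25^2/5 + 32.5^2/4 + 20.5^2/3) - 3*13
     = 0.076923 * 529.146 - 39
     = 1.703526.
Step 4: Ties present; correction factor C = 1 - 6/(12^3 - 12) = 0.996503. Corrected H = 1.703526 / 0.996503 = 1.709503.
Step 5: Under H0, H ~ chi^2(2); p-value = 0.425389.
Step 6: alpha = 0.1. fail to reject H0.

H = 1.7095, df = 2, p = 0.425389, fail to reject H0.


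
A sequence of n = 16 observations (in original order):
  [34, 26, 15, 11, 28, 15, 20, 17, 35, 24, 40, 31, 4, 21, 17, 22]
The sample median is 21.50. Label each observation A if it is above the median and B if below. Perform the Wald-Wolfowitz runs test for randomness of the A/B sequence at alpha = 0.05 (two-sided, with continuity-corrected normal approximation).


Step 1: Compute median = 21.50; label A = above, B = below.
Labels in order: AABBABBBAAAABBBA  (n_A = 8, n_B = 8)
Step 2: Count runs R = 7.
Step 3: Under H0 (random ordering), E[R] = 2*n_A*n_B/(n_A+n_B) + 1 = 2*8*8/16 + 1 = 9.0000.
        Var[R] = 2*n_A*n_B*(2*n_A*n_B - n_A - n_B) / ((n_A+n_B)^2 * (n_A+n_B-1)) = 14336/3840 = 3.7333.
        SD[R] = 1.9322.
Step 4: Continuity-corrected z = (R + 0.5 - E[R]) / SD[R] = (7 + 0.5 - 9.0000) / 1.9322 = -0.7763.
Step 5: Two-sided p-value via normal approximation = 2*(1 - Phi(|z|)) = 0.437558.
Step 6: alpha = 0.05. fail to reject H0.

R = 7, z = -0.7763, p = 0.437558, fail to reject H0.


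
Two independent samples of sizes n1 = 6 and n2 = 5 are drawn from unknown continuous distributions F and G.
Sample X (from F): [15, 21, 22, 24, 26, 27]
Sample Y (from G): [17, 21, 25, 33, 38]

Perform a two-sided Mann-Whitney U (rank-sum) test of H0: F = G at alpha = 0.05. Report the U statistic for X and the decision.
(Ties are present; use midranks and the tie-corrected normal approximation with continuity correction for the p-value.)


Step 1: Combine and sort all 11 observations; assign midranks.
sorted (value, group): (15,X), (17,Y), (21,X), (21,Y), (22,X), (24,X), (25,Y), (26,X), (27,X), (33,Y), (38,Y)
ranks: 15->1, 17->2, 21->3.5, 21->3.5, 22->5, 24->6, 25->7, 26->8, 27->9, 33->10, 38->11
Step 2: Rank sum for X: R1 = 1 + 3.5 + 5 + 6 + 8 + 9 = 32.5.
Step 3: U_X = R1 - n1(n1+1)/2 = 32.5 - 6*7/2 = 32.5 - 21 = 11.5.
       U_Y = n1*n2 - U_X = 30 - 11.5 = 18.5.
Step 4: Ties are present, so use the tie-corrected normal approximation (with continuity correction) for the p-value.
Step 5: p-value = 0.583025; compare to alpha = 0.05. fail to reject H0.

U_X = 11.5, p = 0.583025, fail to reject H0 at alpha = 0.05.


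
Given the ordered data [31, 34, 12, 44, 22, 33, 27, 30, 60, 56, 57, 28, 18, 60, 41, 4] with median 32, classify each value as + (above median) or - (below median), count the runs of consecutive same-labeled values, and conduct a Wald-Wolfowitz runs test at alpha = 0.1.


Step 1: Compute median = 32; label A = above, B = below.
Labels in order: BABABABBAAABBAAB  (n_A = 8, n_B = 8)
Step 2: Count runs R = 11.
Step 3: Under H0 (random ordering), E[R] = 2*n_A*n_B/(n_A+n_B) + 1 = 2*8*8/16 + 1 = 9.0000.
        Var[R] = 2*n_A*n_B*(2*n_A*n_B - n_A - n_B) / ((n_A+n_B)^2 * (n_A+n_B-1)) = 14336/3840 = 3.7333.
        SD[R] = 1.9322.
Step 4: Continuity-corrected z = (R - 0.5 - E[R]) / SD[R] = (11 - 0.5 - 9.0000) / 1.9322 = 0.7763.
Step 5: Two-sided p-value via normal approximation = 2*(1 - Phi(|z|)) = 0.437558.
Step 6: alpha = 0.1. fail to reject H0.

R = 11, z = 0.7763, p = 0.437558, fail to reject H0.


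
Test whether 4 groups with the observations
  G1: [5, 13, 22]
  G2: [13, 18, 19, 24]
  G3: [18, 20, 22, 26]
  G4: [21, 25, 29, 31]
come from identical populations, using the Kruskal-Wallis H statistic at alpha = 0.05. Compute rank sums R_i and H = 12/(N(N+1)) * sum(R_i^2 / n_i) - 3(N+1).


Step 1: Combine all N = 15 observations and assign midranks.
sorted (value, group, rank): (5,G1,1), (13,G1,2.5), (13,G2,2.5), (18,G2,4.5), (18,G3,4.5), (19,G2,6), (20,G3,7), (21,G4,8), (22,G1,9.5), (22,G3,9.5), (24,G2,11), (25,G4,12), (26,G3,13), (29,G4,14), (31,G4,15)
Step 2: Sum ranks within each group.
R_1 = 13 (n_1 = 3)
R_2 = 24 (n_2 = 4)
R_3 = 34 (n_3 = 4)
R_4 = 49 (n_4 = 4)
Step 3: H = 12/(N(N+1)) * sum(R_i^2/n_i) - 3(N+1)
     = 12/(15*16) * (13^2/3 + 24^2/4 + 34^2/4 + 49^2/4) - 3*16
     = 0.050000 * 1089.58 - 48
     = 6.479167.
Step 4: Ties present; correction factor C = 1 - 18/(15^3 - 15) = 0.994643. Corrected H = 6.479167 / 0.994643 = 6.514063.
Step 5: Under H0, H ~ chi^2(3); p-value = 0.089110.
Step 6: alpha = 0.05. fail to reject H0.

H = 6.5141, df = 3, p = 0.089110, fail to reject H0.


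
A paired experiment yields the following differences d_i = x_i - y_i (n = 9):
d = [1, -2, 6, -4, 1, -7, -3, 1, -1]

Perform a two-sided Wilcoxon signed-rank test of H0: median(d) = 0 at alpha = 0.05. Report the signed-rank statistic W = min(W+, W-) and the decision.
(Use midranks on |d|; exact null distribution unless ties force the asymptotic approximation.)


Step 1: Drop any zero differences (none here) and take |d_i|.
|d| = [1, 2, 6, 4, 1, 7, 3, 1, 1]
Step 2: Midrank |d_i| (ties get averaged ranks).
ranks: |1|->2.5, |2|->5, |6|->8, |4|->7, |1|->2.5, |7|->9, |3|->6, |1|->2.5, |1|->2.5
Step 3: Attach original signs; sum ranks with positive sign and with negative sign.
W+ = 2.5 + 8 + 2.5 + 2.5 = 15.5
W- = 5 + 7 + 9 + 6 + 2.5 = 29.5
(Check: W+ + W- = 45 should equal n(n+1)/2 = 45.)
Step 4: Test statistic W = min(W+, W-) = 15.5.
Step 5: Ties in |d|, so use the tie-corrected normal approximation.
        E[W] = n(n+1)/4 = 9*10/4 = 22.5.
        Tie groups: |d|=1 (t=4); sum(t^3 - t) = 60.
        Var[W] = n(n+1)(2n+1)/24 - sum(t^3-t)/48 = 1710/24 - 60/48 = 70.
        z = (W - E[W]) / sqrt(Var[W]) = (15.5 - 22.5) / 8.3666 = -0.8367.
        Two-sided p = 2*Phi(z) = 0.402784.
Step 6: alpha = 0.05. fail to reject H0.

W+ = 15.5, W- = 29.5, W = min = 15.5, p = 0.402784, fail to reject H0.


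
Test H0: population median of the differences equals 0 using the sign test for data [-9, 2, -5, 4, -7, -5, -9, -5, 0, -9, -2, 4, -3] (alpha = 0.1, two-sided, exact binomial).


Step 1: Discard zero differences. Original n = 13; n_eff = number of nonzero differences = 12.
Nonzero differences (with sign): -9, +2, -5, +4, -7, -5, -9, -5, -9, -2, +4, -3
Step 2: Count signs: positive = 3, negative = 9.
Step 3: Under H0: P(positive) = 0.5, so the number of positives S ~ Bin(12, 0.5).
Step 4: Two-sided exact p-value = sum of Bin(12,0.5) probabilities at or below the observed probability = 0.145996.
Step 5: alpha = 0.1. fail to reject H0.

n_eff = 12, pos = 3, neg = 9, p = 0.145996, fail to reject H0.


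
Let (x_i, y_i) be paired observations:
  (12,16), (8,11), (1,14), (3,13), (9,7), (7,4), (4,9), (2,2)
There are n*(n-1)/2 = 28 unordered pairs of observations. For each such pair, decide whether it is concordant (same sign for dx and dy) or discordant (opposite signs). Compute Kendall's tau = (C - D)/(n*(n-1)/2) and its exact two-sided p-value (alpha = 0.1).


Step 1: Enumerate the 28 unordered pairs (i,j) with i<j and classify each by sign(x_j-x_i) * sign(y_j-y_i).
  (1,2):dx=-4,dy=-5->C; (1,3):dx=-11,dy=-2->C; (1,4):dx=-9,dy=-3->C; (1,5):dx=-3,dy=-9->C
  (1,6):dx=-5,dy=-12->C; (1,7):dx=-8,dy=-7->C; (1,8):dx=-10,dy=-14->C; (2,3):dx=-7,dy=+3->D
  (2,4):dx=-5,dy=+2->D; (2,5):dx=+1,dy=-4->D; (2,6):dx=-1,dy=-7->C; (2,7):dx=-4,dy=-2->C
  (2,8):dx=-6,dy=-9->C; (3,4):dx=+2,dy=-1->D; (3,5):dx=+8,dy=-7->D; (3,6):dx=+6,dy=-10->D
  (3,7):dx=+3,dy=-5->D; (3,8):dx=+1,dy=-12->D; (4,5):dx=+6,dy=-6->D; (4,6):dx=+4,dy=-9->D
  (4,7):dx=+1,dy=-4->D; (4,8):dx=-1,dy=-11->C; (5,6):dx=-2,dy=-3->C; (5,7):dx=-5,dy=+2->D
  (5,8):dx=-7,dy=-5->C; (6,7):dx=-3,dy=+5->D; (6,8):dx=-5,dy=-2->C; (7,8):dx=-2,dy=-7->C
Step 2: C = 15, D = 13, total pairs = 28.
Step 3: tau = (C - D)/(n(n-1)/2) = (15 - 13)/28 = 0.071429.
Step 4: Exact two-sided p-value (enumerate n! = 40320 permutations of y under H0): p = 0.904861.
Step 5: alpha = 0.1. fail to reject H0.

tau_b = 0.0714 (C=15, D=13), p = 0.904861, fail to reject H0.


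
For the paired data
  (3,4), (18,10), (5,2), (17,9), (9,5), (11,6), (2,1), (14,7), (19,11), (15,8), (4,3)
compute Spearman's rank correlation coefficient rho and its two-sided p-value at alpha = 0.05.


Step 1: Rank x and y separately (midranks; no ties here).
rank(x): 3->2, 18->10, 5->4, 17->9, 9->5, 11->6, 2->1, 14->7, 19->11, 15->8, 4->3
rank(y): 4->4, 10->10, 2->2, 9->9, 5->5, 6->6, 1->1, 7->7, 11->11, 8->8, 3->3
Step 2: d_i = R_x(i) - R_y(i); compute d_i^2.
  (2-4)^2=4, (10-10)^2=0, (4-2)^2=4, (9-9)^2=0, (5-5)^2=0, (6-6)^2=0, (1-1)^2=0, (7-7)^2=0, (11-11)^2=0, (8-8)^2=0, (3-3)^2=0
sum(d^2) = 8.
Step 3: rho = 1 - 6*8 / (11*(11^2 - 1)) = 1 - 48/1320 = 0.963636.
Step 4: Under H0, t = rho * sqrt((n-2)/(1-rho^2)) = 10.8186 ~ t(9).
Step 5: Two-sided p-value from the t-distribution with 9 df = 0.000002.
Step 6: alpha = 0.05. reject H0.

rho = 0.9636, p = 0.000002, reject H0 at alpha = 0.05.


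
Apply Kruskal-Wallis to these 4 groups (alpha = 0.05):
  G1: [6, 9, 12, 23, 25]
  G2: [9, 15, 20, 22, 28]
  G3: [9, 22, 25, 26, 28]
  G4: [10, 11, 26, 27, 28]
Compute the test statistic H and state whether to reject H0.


Step 1: Combine all N = 20 observations and assign midranks.
sorted (value, group, rank): (6,G1,1), (9,G1,3), (9,G2,3), (9,G3,3), (10,G4,5), (11,G4,6), (12,G1,7), (15,G2,8), (20,G2,9), (22,G2,10.5), (22,G3,10.5), (23,G1,12), (25,G1,13.5), (25,G3,13.5), (26,G3,15.5), (26,G4,15.5), (27,G4,17), (28,G2,19), (28,G3,19), (28,G4,19)
Step 2: Sum ranks within each group.
R_1 = 36.5 (n_1 = 5)
R_2 = 49.5 (n_2 = 5)
R_3 = 61.5 (n_3 = 5)
R_4 = 62.5 (n_4 = 5)
Step 3: H = 12/(N(N+1)) * sum(R_i^2/n_i) - 3(N+1)
     = 12/(20*21) * (36.5^2/5 + 49.5^2/5 + 61.5^2/5 + 62.5^2/5) - 3*21
     = 0.028571 * 2294.2 - 63
     = 2.548571.
Step 4: Ties present; correction factor C = 1 - 66/(20^3 - 20) = 0.991729. Corrected H = 2.548571 / 0.991729 = 2.569826.
Step 5: Under H0, H ~ chi^2(3); p-value = 0.462804.
Step 6: alpha = 0.05. fail to reject H0.

H = 2.5698, df = 3, p = 0.462804, fail to reject H0.


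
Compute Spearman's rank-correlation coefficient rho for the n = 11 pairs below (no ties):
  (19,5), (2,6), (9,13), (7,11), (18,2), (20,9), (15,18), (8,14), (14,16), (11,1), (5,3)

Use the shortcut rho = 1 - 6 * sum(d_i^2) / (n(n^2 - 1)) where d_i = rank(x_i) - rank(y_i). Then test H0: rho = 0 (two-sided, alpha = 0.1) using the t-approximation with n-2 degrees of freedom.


Step 1: Rank x and y separately (midranks; no ties here).
rank(x): 19->10, 2->1, 9->5, 7->3, 18->9, 20->11, 15->8, 8->4, 14->7, 11->6, 5->2
rank(y): 5->4, 6->5, 13->8, 11->7, 2->2, 9->6, 18->11, 14->9, 16->10, 1->1, 3->3
Step 2: d_i = R_x(i) - R_y(i); compute d_i^2.
  (10-4)^2=36, (1-5)^2=16, (5-8)^2=9, (3-7)^2=16, (9-2)^2=49, (11-6)^2=25, (8-11)^2=9, (4-9)^2=25, (7-10)^2=9, (6-1)^2=25, (2-3)^2=1
sum(d^2) = 220.
Step 3: rho = 1 - 6*220 / (11*(11^2 - 1)) = 1 - 1320/1320 = 0.000000.
Step 4: Under H0, t = rho * sqrt((n-2)/(1-rho^2)) = 0.0000 ~ t(9).
Step 5: Two-sided p-value from the t-distribution with 9 df = 1.000000.
Step 6: alpha = 0.1. fail to reject H0.

rho = 0.0000, p = 1.000000, fail to reject H0 at alpha = 0.1.


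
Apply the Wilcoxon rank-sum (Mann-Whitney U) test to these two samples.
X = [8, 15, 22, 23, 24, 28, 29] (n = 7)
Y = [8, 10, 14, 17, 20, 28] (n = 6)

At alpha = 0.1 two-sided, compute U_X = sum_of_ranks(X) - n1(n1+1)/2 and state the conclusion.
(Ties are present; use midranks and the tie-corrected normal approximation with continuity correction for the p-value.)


Step 1: Combine and sort all 13 observations; assign midranks.
sorted (value, group): (8,X), (8,Y), (10,Y), (14,Y), (15,X), (17,Y), (20,Y), (22,X), (23,X), (24,X), (28,X), (28,Y), (29,X)
ranks: 8->1.5, 8->1.5, 10->3, 14->4, 15->5, 17->6, 20->7, 22->8, 23->9, 24->10, 28->11.5, 28->11.5, 29->13
Step 2: Rank sum for X: R1 = 1.5 + 5 + 8 + 9 + 10 + 11.5 + 13 = 58.
Step 3: U_X = R1 - n1(n1+1)/2 = 58 - 7*8/2 = 58 - 28 = 30.
       U_Y = n1*n2 - U_X = 42 - 30 = 12.
Step 4: Ties are present, so use the tie-corrected normal approximation (with continuity correction) for the p-value.
Step 5: p-value = 0.223363; compare to alpha = 0.1. fail to reject H0.

U_X = 30, p = 0.223363, fail to reject H0 at alpha = 0.1.


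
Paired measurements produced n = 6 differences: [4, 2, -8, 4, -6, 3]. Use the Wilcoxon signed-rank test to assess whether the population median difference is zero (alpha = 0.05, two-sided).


Step 1: Drop any zero differences (none here) and take |d_i|.
|d| = [4, 2, 8, 4, 6, 3]
Step 2: Midrank |d_i| (ties get averaged ranks).
ranks: |4|->3.5, |2|->1, |8|->6, |4|->3.5, |6|->5, |3|->2
Step 3: Attach original signs; sum ranks with positive sign and with negative sign.
W+ = 3.5 + 1 + 3.5 + 2 = 10
W- = 6 + 5 = 11
(Check: W+ + W- = 21 should equal n(n+1)/2 = 21.)
Step 4: Test statistic W = min(W+, W-) = 10.
Step 5: Ties in |d|, so use the tie-corrected normal approximation.
        E[W] = n(n+1)/4 = 6*7/4 = 10.5.
        Tie groups: |d|=4 (t=2); sum(t^3 - t) = 6.
        Var[W] = n(n+1)(2n+1)/24 - sum(t^3-t)/48 = 546/24 - 6/48 = 22.625.
        z = (W - E[W]) / sqrt(Var[W]) = (10 - 10.5) / 4.7566 = -0.1051.
        Two-sided p = 2*Phi(z) = 0.916282.
Step 6: alpha = 0.05. fail to reject H0.

W+ = 10, W- = 11, W = min = 10, p = 0.916282, fail to reject H0.


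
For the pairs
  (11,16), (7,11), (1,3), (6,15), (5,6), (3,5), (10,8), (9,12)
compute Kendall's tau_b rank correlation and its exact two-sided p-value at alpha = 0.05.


Step 1: Enumerate the 28 unordered pairs (i,j) with i<j and classify each by sign(x_j-x_i) * sign(y_j-y_i).
  (1,2):dx=-4,dy=-5->C; (1,3):dx=-10,dy=-13->C; (1,4):dx=-5,dy=-1->C; (1,5):dx=-6,dy=-10->C
  (1,6):dx=-8,dy=-11->C; (1,7):dx=-1,dy=-8->C; (1,8):dx=-2,dy=-4->C; (2,3):dx=-6,dy=-8->C
  (2,4):dx=-1,dy=+4->D; (2,5):dx=-2,dy=-5->C; (2,6):dx=-4,dy=-6->C; (2,7):dx=+3,dy=-3->D
  (2,8):dx=+2,dy=+1->C; (3,4):dx=+5,dy=+12->C; (3,5):dx=+4,dy=+3->C; (3,6):dx=+2,dy=+2->C
  (3,7):dx=+9,dy=+5->C; (3,8):dx=+8,dy=+9->C; (4,5):dx=-1,dy=-9->C; (4,6):dx=-3,dy=-10->C
  (4,7):dx=+4,dy=-7->D; (4,8):dx=+3,dy=-3->D; (5,6):dx=-2,dy=-1->C; (5,7):dx=+5,dy=+2->C
  (5,8):dx=+4,dy=+6->C; (6,7):dx=+7,dy=+3->C; (6,8):dx=+6,dy=+7->C; (7,8):dx=-1,dy=+4->D
Step 2: C = 23, D = 5, total pairs = 28.
Step 3: tau = (C - D)/(n(n-1)/2) = (23 - 5)/28 = 0.642857.
Step 4: Exact two-sided p-value (enumerate n! = 40320 permutations of y under H0): p = 0.031151.
Step 5: alpha = 0.05. reject H0.

tau_b = 0.6429 (C=23, D=5), p = 0.031151, reject H0.


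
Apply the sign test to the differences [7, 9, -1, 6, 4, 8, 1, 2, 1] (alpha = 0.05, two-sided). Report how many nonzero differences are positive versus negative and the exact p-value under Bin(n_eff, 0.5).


Step 1: Discard zero differences. Original n = 9; n_eff = number of nonzero differences = 9.
Nonzero differences (with sign): +7, +9, -1, +6, +4, +8, +1, +2, +1
Step 2: Count signs: positive = 8, negative = 1.
Step 3: Under H0: P(positive) = 0.5, so the number of positives S ~ Bin(9, 0.5).
Step 4: Two-sided exact p-value = sum of Bin(9,0.5) probabilities at or below the observed probability = 0.039062.
Step 5: alpha = 0.05. reject H0.

n_eff = 9, pos = 8, neg = 1, p = 0.039062, reject H0.


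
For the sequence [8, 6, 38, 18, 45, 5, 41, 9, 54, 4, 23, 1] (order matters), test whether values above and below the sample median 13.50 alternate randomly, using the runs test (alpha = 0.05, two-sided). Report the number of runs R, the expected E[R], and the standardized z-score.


Step 1: Compute median = 13.50; label A = above, B = below.
Labels in order: BBAAABABABAB  (n_A = 6, n_B = 6)
Step 2: Count runs R = 9.
Step 3: Under H0 (random ordering), E[R] = 2*n_A*n_B/(n_A+n_B) + 1 = 2*6*6/12 + 1 = 7.0000.
        Var[R] = 2*n_A*n_B*(2*n_A*n_B - n_A - n_B) / ((n_A+n_B)^2 * (n_A+n_B-1)) = 4320/1584 = 2.7273.
        SD[R] = 1.6514.
Step 4: Continuity-corrected z = (R - 0.5 - E[R]) / SD[R] = (9 - 0.5 - 7.0000) / 1.6514 = 0.9083.
Step 5: Two-sided p-value via normal approximation = 2*(1 - Phi(|z|)) = 0.363722.
Step 6: alpha = 0.05. fail to reject H0.

R = 9, z = 0.9083, p = 0.363722, fail to reject H0.


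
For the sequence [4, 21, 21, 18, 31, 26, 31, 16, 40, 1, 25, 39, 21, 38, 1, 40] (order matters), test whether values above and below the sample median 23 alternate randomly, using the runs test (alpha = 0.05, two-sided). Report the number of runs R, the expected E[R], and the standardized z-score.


Step 1: Compute median = 23; label A = above, B = below.
Labels in order: BBBBAAABABAABABA  (n_A = 8, n_B = 8)
Step 2: Count runs R = 10.
Step 3: Under H0 (random ordering), E[R] = 2*n_A*n_B/(n_A+n_B) + 1 = 2*8*8/16 + 1 = 9.0000.
        Var[R] = 2*n_A*n_B*(2*n_A*n_B - n_A - n_B) / ((n_A+n_B)^2 * (n_A+n_B-1)) = 14336/3840 = 3.7333.
        SD[R] = 1.9322.
Step 4: Continuity-corrected z = (R - 0.5 - E[R]) / SD[R] = (10 - 0.5 - 9.0000) / 1.9322 = 0.2588.
Step 5: Two-sided p-value via normal approximation = 2*(1 - Phi(|z|)) = 0.795809.
Step 6: alpha = 0.05. fail to reject H0.

R = 10, z = 0.2588, p = 0.795809, fail to reject H0.


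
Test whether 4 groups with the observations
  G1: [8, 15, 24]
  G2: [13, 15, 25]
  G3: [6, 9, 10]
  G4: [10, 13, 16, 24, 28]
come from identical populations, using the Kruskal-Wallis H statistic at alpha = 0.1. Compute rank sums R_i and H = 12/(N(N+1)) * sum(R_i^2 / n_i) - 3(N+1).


Step 1: Combine all N = 14 observations and assign midranks.
sorted (value, group, rank): (6,G3,1), (8,G1,2), (9,G3,3), (10,G3,4.5), (10,G4,4.5), (13,G2,6.5), (13,G4,6.5), (15,G1,8.5), (15,G2,8.5), (16,G4,10), (24,G1,11.5), (24,G4,11.5), (25,G2,13), (28,G4,14)
Step 2: Sum ranks within each group.
R_1 = 22 (n_1 = 3)
R_2 = 28 (n_2 = 3)
R_3 = 8.5 (n_3 = 3)
R_4 = 46.5 (n_4 = 5)
Step 3: H = 12/(N(N+1)) * sum(R_i^2/n_i) - 3(N+1)
     = 12/(14*15) * (22^2/3 + 28^2/3 + 8.5^2/3 + 46.5^2/5) - 3*15
     = 0.057143 * 879.2 - 45
     = 5.240000.
Step 4: Ties present; correction factor C = 1 - 24/(14^3 - 14) = 0.991209. Corrected H = 5.240000 / 0.991209 = 5.286475.
Step 5: Under H0, H ~ chi^2(3); p-value = 0.151982.
Step 6: alpha = 0.1. fail to reject H0.

H = 5.2865, df = 3, p = 0.151982, fail to reject H0.


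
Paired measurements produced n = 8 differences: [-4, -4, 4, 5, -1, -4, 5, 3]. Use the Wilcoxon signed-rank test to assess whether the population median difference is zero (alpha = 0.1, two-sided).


Step 1: Drop any zero differences (none here) and take |d_i|.
|d| = [4, 4, 4, 5, 1, 4, 5, 3]
Step 2: Midrank |d_i| (ties get averaged ranks).
ranks: |4|->4.5, |4|->4.5, |4|->4.5, |5|->7.5, |1|->1, |4|->4.5, |5|->7.5, |3|->2
Step 3: Attach original signs; sum ranks with positive sign and with negative sign.
W+ = 4.5 + 7.5 + 7.5 + 2 = 21.5
W- = 4.5 + 4.5 + 1 + 4.5 = 14.5
(Check: W+ + W- = 36 should equal n(n+1)/2 = 36.)
Step 4: Test statistic W = min(W+, W-) = 14.5.
Step 5: Ties in |d|, so use the tie-corrected normal approximation.
        E[W] = n(n+1)/4 = 8*9/4 = 18.
        Tie groups: |d|=4 (t=4), |d|=5 (t=2); sum(t^3 - t) = 66.
        Var[W] = n(n+1)(2n+1)/24 - sum(t^3-t)/48 = 1224/24 - 66/48 = 49.625.
        z = (W - E[W]) / sqrt(Var[W]) = (14.5 - 18) / 7.0445 = -0.4968.
        Two-sided p = 2*Phi(z) = 0.619301.
Step 6: alpha = 0.1. fail to reject H0.

W+ = 21.5, W- = 14.5, W = min = 14.5, p = 0.619301, fail to reject H0.


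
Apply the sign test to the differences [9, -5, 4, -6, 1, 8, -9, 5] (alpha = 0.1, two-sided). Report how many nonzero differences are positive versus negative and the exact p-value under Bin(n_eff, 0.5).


Step 1: Discard zero differences. Original n = 8; n_eff = number of nonzero differences = 8.
Nonzero differences (with sign): +9, -5, +4, -6, +1, +8, -9, +5
Step 2: Count signs: positive = 5, negative = 3.
Step 3: Under H0: P(positive) = 0.5, so the number of positives S ~ Bin(8, 0.5).
Step 4: Two-sided exact p-value = sum of Bin(8,0.5) probabilities at or below the observed probability = 0.726562.
Step 5: alpha = 0.1. fail to reject H0.

n_eff = 8, pos = 5, neg = 3, p = 0.726562, fail to reject H0.


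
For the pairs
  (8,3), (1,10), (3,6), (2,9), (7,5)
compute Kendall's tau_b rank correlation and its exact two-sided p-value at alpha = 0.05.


Step 1: Enumerate the 10 unordered pairs (i,j) with i<j and classify each by sign(x_j-x_i) * sign(y_j-y_i).
  (1,2):dx=-7,dy=+7->D; (1,3):dx=-5,dy=+3->D; (1,4):dx=-6,dy=+6->D; (1,5):dx=-1,dy=+2->D
  (2,3):dx=+2,dy=-4->D; (2,4):dx=+1,dy=-1->D; (2,5):dx=+6,dy=-5->D; (3,4):dx=-1,dy=+3->D
  (3,5):dx=+4,dy=-1->D; (4,5):dx=+5,dy=-4->D
Step 2: C = 0, D = 10, total pairs = 10.
Step 3: tau = (C - D)/(n(n-1)/2) = (0 - 10)/10 = -1.000000.
Step 4: Exact two-sided p-value (enumerate n! = 120 permutations of y under H0): p = 0.016667.
Step 5: alpha = 0.05. reject H0.

tau_b = -1.0000 (C=0, D=10), p = 0.016667, reject H0.


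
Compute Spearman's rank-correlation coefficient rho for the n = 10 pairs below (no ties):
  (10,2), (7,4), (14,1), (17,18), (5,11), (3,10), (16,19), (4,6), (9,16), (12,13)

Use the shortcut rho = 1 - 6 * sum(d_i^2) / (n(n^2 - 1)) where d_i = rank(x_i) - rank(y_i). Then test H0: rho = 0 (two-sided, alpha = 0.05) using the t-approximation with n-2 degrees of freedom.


Step 1: Rank x and y separately (midranks; no ties here).
rank(x): 10->6, 7->4, 14->8, 17->10, 5->3, 3->1, 16->9, 4->2, 9->5, 12->7
rank(y): 2->2, 4->3, 1->1, 18->9, 11->6, 10->5, 19->10, 6->4, 16->8, 13->7
Step 2: d_i = R_x(i) - R_y(i); compute d_i^2.
  (6-2)^2=16, (4-3)^2=1, (8-1)^2=49, (10-9)^2=1, (3-6)^2=9, (1-5)^2=16, (9-10)^2=1, (2-4)^2=4, (5-8)^2=9, (7-7)^2=0
sum(d^2) = 106.
Step 3: rho = 1 - 6*106 / (10*(10^2 - 1)) = 1 - 636/990 = 0.357576.
Step 4: Under H0, t = rho * sqrt((n-2)/(1-rho^2)) = 1.0830 ~ t(8).
Step 5: Two-sided p-value from the t-distribution with 8 df = 0.310376.
Step 6: alpha = 0.05. fail to reject H0.

rho = 0.3576, p = 0.310376, fail to reject H0 at alpha = 0.05.


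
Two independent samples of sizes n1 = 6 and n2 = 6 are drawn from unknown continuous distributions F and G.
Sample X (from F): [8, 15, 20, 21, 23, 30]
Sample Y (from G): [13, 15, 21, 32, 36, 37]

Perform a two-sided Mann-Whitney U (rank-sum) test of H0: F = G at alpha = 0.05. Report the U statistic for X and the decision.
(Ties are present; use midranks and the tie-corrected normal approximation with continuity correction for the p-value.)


Step 1: Combine and sort all 12 observations; assign midranks.
sorted (value, group): (8,X), (13,Y), (15,X), (15,Y), (20,X), (21,X), (21,Y), (23,X), (30,X), (32,Y), (36,Y), (37,Y)
ranks: 8->1, 13->2, 15->3.5, 15->3.5, 20->5, 21->6.5, 21->6.5, 23->8, 30->9, 32->10, 36->11, 37->12
Step 2: Rank sum for X: R1 = 1 + 3.5 + 5 + 6.5 + 8 + 9 = 33.
Step 3: U_X = R1 - n1(n1+1)/2 = 33 - 6*7/2 = 33 - 21 = 12.
       U_Y = n1*n2 - U_X = 36 - 12 = 24.
Step 4: Ties are present, so use the tie-corrected normal approximation (with continuity correction) for the p-value.
Step 5: p-value = 0.376804; compare to alpha = 0.05. fail to reject H0.

U_X = 12, p = 0.376804, fail to reject H0 at alpha = 0.05.


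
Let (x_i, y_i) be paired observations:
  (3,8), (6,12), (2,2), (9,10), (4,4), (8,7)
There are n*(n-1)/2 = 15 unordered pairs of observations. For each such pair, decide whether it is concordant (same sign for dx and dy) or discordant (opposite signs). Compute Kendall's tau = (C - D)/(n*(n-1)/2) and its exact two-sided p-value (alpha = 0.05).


Step 1: Enumerate the 15 unordered pairs (i,j) with i<j and classify each by sign(x_j-x_i) * sign(y_j-y_i).
  (1,2):dx=+3,dy=+4->C; (1,3):dx=-1,dy=-6->C; (1,4):dx=+6,dy=+2->C; (1,5):dx=+1,dy=-4->D
  (1,6):dx=+5,dy=-1->D; (2,3):dx=-4,dy=-10->C; (2,4):dx=+3,dy=-2->D; (2,5):dx=-2,dy=-8->C
  (2,6):dx=+2,dy=-5->D; (3,4):dx=+7,dy=+8->C; (3,5):dx=+2,dy=+2->C; (3,6):dx=+6,dy=+5->C
  (4,5):dx=-5,dy=-6->C; (4,6):dx=-1,dy=-3->C; (5,6):dx=+4,dy=+3->C
Step 2: C = 11, D = 4, total pairs = 15.
Step 3: tau = (C - D)/(n(n-1)/2) = (11 - 4)/15 = 0.466667.
Step 4: Exact two-sided p-value (enumerate n! = 720 permutations of y under H0): p = 0.272222.
Step 5: alpha = 0.05. fail to reject H0.

tau_b = 0.4667 (C=11, D=4), p = 0.272222, fail to reject H0.


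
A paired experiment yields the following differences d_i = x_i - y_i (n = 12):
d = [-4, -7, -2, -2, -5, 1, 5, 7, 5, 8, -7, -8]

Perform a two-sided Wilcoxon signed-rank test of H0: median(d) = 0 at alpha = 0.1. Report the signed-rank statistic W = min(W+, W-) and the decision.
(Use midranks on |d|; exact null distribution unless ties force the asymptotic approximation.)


Step 1: Drop any zero differences (none here) and take |d_i|.
|d| = [4, 7, 2, 2, 5, 1, 5, 7, 5, 8, 7, 8]
Step 2: Midrank |d_i| (ties get averaged ranks).
ranks: |4|->4, |7|->9, |2|->2.5, |2|->2.5, |5|->6, |1|->1, |5|->6, |7|->9, |5|->6, |8|->11.5, |7|->9, |8|->11.5
Step 3: Attach original signs; sum ranks with positive sign and with negative sign.
W+ = 1 + 6 + 9 + 6 + 11.5 = 33.5
W- = 4 + 9 + 2.5 + 2.5 + 6 + 9 + 11.5 = 44.5
(Check: W+ + W- = 78 should equal n(n+1)/2 = 78.)
Step 4: Test statistic W = min(W+, W-) = 33.5.
Step 5: Ties in |d|, so use the tie-corrected normal approximation.
        E[W] = n(n+1)/4 = 12*13/4 = 39.
        Tie groups: |d|=2 (t=2), |d|=5 (t=3), |d|=7 (t=3), |d|=8 (t=2); sum(t^3 - t) = 60.
        Var[W] = n(n+1)(2n+1)/24 - sum(t^3-t)/48 = 3900/24 - 60/48 = 161.25.
        z = (W - E[W]) / sqrt(Var[W]) = (33.5 - 39) / 12.6984 = -0.4331.
        Two-sided p = 2*Phi(z) = 0.664924.
Step 6: alpha = 0.1. fail to reject H0.

W+ = 33.5, W- = 44.5, W = min = 33.5, p = 0.664924, fail to reject H0.


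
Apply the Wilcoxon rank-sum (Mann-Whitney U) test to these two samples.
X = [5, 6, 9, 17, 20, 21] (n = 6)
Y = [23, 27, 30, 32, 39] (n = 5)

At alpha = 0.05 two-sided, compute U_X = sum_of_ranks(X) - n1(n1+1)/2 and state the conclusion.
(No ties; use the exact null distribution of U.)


Step 1: Combine and sort all 11 observations; assign midranks.
sorted (value, group): (5,X), (6,X), (9,X), (17,X), (20,X), (21,X), (23,Y), (27,Y), (30,Y), (32,Y), (39,Y)
ranks: 5->1, 6->2, 9->3, 17->4, 20->5, 21->6, 23->7, 27->8, 30->9, 32->10, 39->11
Step 2: Rank sum for X: R1 = 1 + 2 + 3 + 4 + 5 + 6 = 21.
Step 3: U_X = R1 - n1(n1+1)/2 = 21 - 6*7/2 = 21 - 21 = 0.
       U_Y = n1*n2 - U_X = 30 - 0 = 30.
Step 4: No ties, so the exact null distribution of U (based on enumerating the C(11,6) = 462 equally likely rank assignments) gives the two-sided p-value.
Step 5: p-value = 0.004329; compare to alpha = 0.05. reject H0.

U_X = 0, p = 0.004329, reject H0 at alpha = 0.05.


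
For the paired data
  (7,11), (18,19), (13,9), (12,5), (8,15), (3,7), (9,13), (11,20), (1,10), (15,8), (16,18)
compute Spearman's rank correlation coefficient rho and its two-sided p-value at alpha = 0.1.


Step 1: Rank x and y separately (midranks; no ties here).
rank(x): 7->3, 18->11, 13->8, 12->7, 8->4, 3->2, 9->5, 11->6, 1->1, 15->9, 16->10
rank(y): 11->6, 19->10, 9->4, 5->1, 15->8, 7->2, 13->7, 20->11, 10->5, 8->3, 18->9
Step 2: d_i = R_x(i) - R_y(i); compute d_i^2.
  (3-6)^2=9, (11-10)^2=1, (8-4)^2=16, (7-1)^2=36, (4-8)^2=16, (2-2)^2=0, (5-7)^2=4, (6-11)^2=25, (1-5)^2=16, (9-3)^2=36, (10-9)^2=1
sum(d^2) = 160.
Step 3: rho = 1 - 6*160 / (11*(11^2 - 1)) = 1 - 960/1320 = 0.272727.
Step 4: Under H0, t = rho * sqrt((n-2)/(1-rho^2)) = 0.8504 ~ t(9).
Step 5: Two-sided p-value from the t-distribution with 9 df = 0.417141.
Step 6: alpha = 0.1. fail to reject H0.

rho = 0.2727, p = 0.417141, fail to reject H0 at alpha = 0.1.


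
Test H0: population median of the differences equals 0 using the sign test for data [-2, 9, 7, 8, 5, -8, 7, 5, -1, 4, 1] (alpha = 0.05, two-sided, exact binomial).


Step 1: Discard zero differences. Original n = 11; n_eff = number of nonzero differences = 11.
Nonzero differences (with sign): -2, +9, +7, +8, +5, -8, +7, +5, -1, +4, +1
Step 2: Count signs: positive = 8, negative = 3.
Step 3: Under H0: P(positive) = 0.5, so the number of positives S ~ Bin(11, 0.5).
Step 4: Two-sided exact p-value = sum of Bin(11,0.5) probabilities at or below the observed probability = 0.226562.
Step 5: alpha = 0.05. fail to reject H0.

n_eff = 11, pos = 8, neg = 3, p = 0.226562, fail to reject H0.


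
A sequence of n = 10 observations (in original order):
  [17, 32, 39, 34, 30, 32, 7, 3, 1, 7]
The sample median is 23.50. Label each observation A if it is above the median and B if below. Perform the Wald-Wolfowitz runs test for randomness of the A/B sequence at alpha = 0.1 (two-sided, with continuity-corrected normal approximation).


Step 1: Compute median = 23.50; label A = above, B = below.
Labels in order: BAAAAABBBB  (n_A = 5, n_B = 5)
Step 2: Count runs R = 3.
Step 3: Under H0 (random ordering), E[R] = 2*n_A*n_B/(n_A+n_B) + 1 = 2*5*5/10 + 1 = 6.0000.
        Var[R] = 2*n_A*n_B*(2*n_A*n_B - n_A - n_B) / ((n_A+n_B)^2 * (n_A+n_B-1)) = 2000/900 = 2.2222.
        SD[R] = 1.4907.
Step 4: Continuity-corrected z = (R + 0.5 - E[R]) / SD[R] = (3 + 0.5 - 6.0000) / 1.4907 = -1.6771.
Step 5: Two-sided p-value via normal approximation = 2*(1 - Phi(|z|)) = 0.093533.
Step 6: alpha = 0.1. reject H0.

R = 3, z = -1.6771, p = 0.093533, reject H0.


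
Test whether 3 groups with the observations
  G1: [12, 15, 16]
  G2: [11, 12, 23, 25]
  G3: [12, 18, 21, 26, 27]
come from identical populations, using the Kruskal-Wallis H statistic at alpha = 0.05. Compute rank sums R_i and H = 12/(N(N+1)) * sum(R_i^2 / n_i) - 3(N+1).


Step 1: Combine all N = 12 observations and assign midranks.
sorted (value, group, rank): (11,G2,1), (12,G1,3), (12,G2,3), (12,G3,3), (15,G1,5), (16,G1,6), (18,G3,7), (21,G3,8), (23,G2,9), (25,G2,10), (26,G3,11), (27,G3,12)
Step 2: Sum ranks within each group.
R_1 = 14 (n_1 = 3)
R_2 = 23 (n_2 = 4)
R_3 = 41 (n_3 = 5)
Step 3: H = 12/(N(N+1)) * sum(R_i^2/n_i) - 3(N+1)
     = 12/(12*13) * (14^2/3 + 23^2/4 + 41^2/5) - 3*13
     = 0.076923 * 533.783 - 39
     = 2.060256.
Step 4: Ties present; correction factor C = 1 - 24/(12^3 - 12) = 0.986014. Corrected H = 2.060256 / 0.986014 = 2.089480.
Step 5: Under H0, H ~ chi^2(2); p-value = 0.351783.
Step 6: alpha = 0.05. fail to reject H0.

H = 2.0895, df = 2, p = 0.351783, fail to reject H0.


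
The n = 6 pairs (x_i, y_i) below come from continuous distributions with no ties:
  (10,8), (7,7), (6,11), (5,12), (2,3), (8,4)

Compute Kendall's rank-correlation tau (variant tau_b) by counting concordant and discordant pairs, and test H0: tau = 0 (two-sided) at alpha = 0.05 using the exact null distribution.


Step 1: Enumerate the 15 unordered pairs (i,j) with i<j and classify each by sign(x_j-x_i) * sign(y_j-y_i).
  (1,2):dx=-3,dy=-1->C; (1,3):dx=-4,dy=+3->D; (1,4):dx=-5,dy=+4->D; (1,5):dx=-8,dy=-5->C
  (1,6):dx=-2,dy=-4->C; (2,3):dx=-1,dy=+4->D; (2,4):dx=-2,dy=+5->D; (2,5):dx=-5,dy=-4->C
  (2,6):dx=+1,dy=-3->D; (3,4):dx=-1,dy=+1->D; (3,5):dx=-4,dy=-8->C; (3,6):dx=+2,dy=-7->D
  (4,5):dx=-3,dy=-9->C; (4,6):dx=+3,dy=-8->D; (5,6):dx=+6,dy=+1->C
Step 2: C = 7, D = 8, total pairs = 15.
Step 3: tau = (C - D)/(n(n-1)/2) = (7 - 8)/15 = -0.066667.
Step 4: Exact two-sided p-value (enumerate n! = 720 permutations of y under H0): p = 1.000000.
Step 5: alpha = 0.05. fail to reject H0.

tau_b = -0.0667 (C=7, D=8), p = 1.000000, fail to reject H0.


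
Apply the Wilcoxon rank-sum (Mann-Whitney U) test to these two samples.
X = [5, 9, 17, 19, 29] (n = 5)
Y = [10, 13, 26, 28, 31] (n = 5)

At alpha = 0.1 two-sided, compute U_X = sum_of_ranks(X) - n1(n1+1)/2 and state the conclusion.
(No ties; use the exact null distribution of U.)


Step 1: Combine and sort all 10 observations; assign midranks.
sorted (value, group): (5,X), (9,X), (10,Y), (13,Y), (17,X), (19,X), (26,Y), (28,Y), (29,X), (31,Y)
ranks: 5->1, 9->2, 10->3, 13->4, 17->5, 19->6, 26->7, 28->8, 29->9, 31->10
Step 2: Rank sum for X: R1 = 1 + 2 + 5 + 6 + 9 = 23.
Step 3: U_X = R1 - n1(n1+1)/2 = 23 - 5*6/2 = 23 - 15 = 8.
       U_Y = n1*n2 - U_X = 25 - 8 = 17.
Step 4: No ties, so the exact null distribution of U (based on enumerating the C(10,5) = 252 equally likely rank assignments) gives the two-sided p-value.
Step 5: p-value = 0.420635; compare to alpha = 0.1. fail to reject H0.

U_X = 8, p = 0.420635, fail to reject H0 at alpha = 0.1.


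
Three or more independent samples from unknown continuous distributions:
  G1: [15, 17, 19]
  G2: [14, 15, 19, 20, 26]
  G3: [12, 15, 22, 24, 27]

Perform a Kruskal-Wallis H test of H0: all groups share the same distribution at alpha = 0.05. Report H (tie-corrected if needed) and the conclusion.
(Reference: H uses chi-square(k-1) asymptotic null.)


Step 1: Combine all N = 13 observations and assign midranks.
sorted (value, group, rank): (12,G3,1), (14,G2,2), (15,G1,4), (15,G2,4), (15,G3,4), (17,G1,6), (19,G1,7.5), (19,G2,7.5), (20,G2,9), (22,G3,10), (24,G3,11), (26,G2,12), (27,G3,13)
Step 2: Sum ranks within each group.
R_1 = 17.5 (n_1 = 3)
R_2 = 34.5 (n_2 = 5)
R_3 = 39 (n_3 = 5)
Step 3: H = 12/(N(N+1)) * sum(R_i^2/n_i) - 3(N+1)
     = 12/(13*14) * (17.5^2/3 + 34.5^2/5 + 39^2/5) - 3*14
     = 0.065934 * 644.333 - 42
     = 0.483516.
Step 4: Ties present; correction factor C = 1 - 30/(13^3 - 13) = 0.986264. Corrected H = 0.483516 / 0.986264 = 0.490251.
Step 5: Under H0, H ~ chi^2(2); p-value = 0.782606.
Step 6: alpha = 0.05. fail to reject H0.

H = 0.4903, df = 2, p = 0.782606, fail to reject H0.


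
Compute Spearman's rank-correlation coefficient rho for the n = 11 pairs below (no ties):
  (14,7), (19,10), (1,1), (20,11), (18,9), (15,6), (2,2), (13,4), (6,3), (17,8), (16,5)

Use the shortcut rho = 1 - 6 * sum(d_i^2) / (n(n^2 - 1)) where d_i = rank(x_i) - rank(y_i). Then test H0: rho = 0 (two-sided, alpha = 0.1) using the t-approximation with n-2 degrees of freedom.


Step 1: Rank x and y separately (midranks; no ties here).
rank(x): 14->5, 19->10, 1->1, 20->11, 18->9, 15->6, 2->2, 13->4, 6->3, 17->8, 16->7
rank(y): 7->7, 10->10, 1->1, 11->11, 9->9, 6->6, 2->2, 4->4, 3->3, 8->8, 5->5
Step 2: d_i = R_x(i) - R_y(i); compute d_i^2.
  (5-7)^2=4, (10-10)^2=0, (1-1)^2=0, (11-11)^2=0, (9-9)^2=0, (6-6)^2=0, (2-2)^2=0, (4-4)^2=0, (3-3)^2=0, (8-8)^2=0, (7-5)^2=4
sum(d^2) = 8.
Step 3: rho = 1 - 6*8 / (11*(11^2 - 1)) = 1 - 48/1320 = 0.963636.
Step 4: Under H0, t = rho * sqrt((n-2)/(1-rho^2)) = 10.8186 ~ t(9).
Step 5: Two-sided p-value from the t-distribution with 9 df = 0.000002.
Step 6: alpha = 0.1. reject H0.

rho = 0.9636, p = 0.000002, reject H0 at alpha = 0.1.
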